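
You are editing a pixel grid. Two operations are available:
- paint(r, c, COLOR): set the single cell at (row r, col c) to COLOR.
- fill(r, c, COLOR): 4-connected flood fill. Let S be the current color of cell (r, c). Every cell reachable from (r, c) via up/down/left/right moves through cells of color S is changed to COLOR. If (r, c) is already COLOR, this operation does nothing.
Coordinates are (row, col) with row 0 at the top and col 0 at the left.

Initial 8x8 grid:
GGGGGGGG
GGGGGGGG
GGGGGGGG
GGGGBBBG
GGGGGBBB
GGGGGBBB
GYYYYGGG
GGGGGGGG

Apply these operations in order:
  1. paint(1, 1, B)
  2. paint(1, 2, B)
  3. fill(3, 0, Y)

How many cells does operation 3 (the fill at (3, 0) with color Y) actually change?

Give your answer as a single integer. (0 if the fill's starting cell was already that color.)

After op 1 paint(1,1,B):
GGGGGGGG
GBGGGGGG
GGGGGGGG
GGGGBBBG
GGGGGBBB
GGGGGBBB
GYYYYGGG
GGGGGGGG
After op 2 paint(1,2,B):
GGGGGGGG
GBBGGGGG
GGGGGGGG
GGGGBBBG
GGGGGBBB
GGGGGBBB
GYYYYGGG
GGGGGGGG
After op 3 fill(3,0,Y) [49 cells changed]:
YYYYYYYY
YBBYYYYY
YYYYYYYY
YYYYBBBY
YYYYYBBB
YYYYYBBB
YYYYYYYY
YYYYYYYY

Answer: 49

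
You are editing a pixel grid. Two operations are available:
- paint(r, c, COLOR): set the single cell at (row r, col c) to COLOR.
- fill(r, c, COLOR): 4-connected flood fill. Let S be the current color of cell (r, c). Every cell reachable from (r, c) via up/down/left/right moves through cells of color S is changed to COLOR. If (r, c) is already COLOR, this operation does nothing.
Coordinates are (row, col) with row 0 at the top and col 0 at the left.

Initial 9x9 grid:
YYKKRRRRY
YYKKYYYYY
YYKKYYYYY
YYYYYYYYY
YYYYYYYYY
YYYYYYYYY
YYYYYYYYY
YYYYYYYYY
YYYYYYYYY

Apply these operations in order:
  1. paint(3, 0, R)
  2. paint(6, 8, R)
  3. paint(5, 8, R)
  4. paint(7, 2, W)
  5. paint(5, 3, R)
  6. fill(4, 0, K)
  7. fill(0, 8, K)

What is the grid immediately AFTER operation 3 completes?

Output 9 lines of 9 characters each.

After op 1 paint(3,0,R):
YYKKRRRRY
YYKKYYYYY
YYKKYYYYY
RYYYYYYYY
YYYYYYYYY
YYYYYYYYY
YYYYYYYYY
YYYYYYYYY
YYYYYYYYY
After op 2 paint(6,8,R):
YYKKRRRRY
YYKKYYYYY
YYKKYYYYY
RYYYYYYYY
YYYYYYYYY
YYYYYYYYY
YYYYYYYYR
YYYYYYYYY
YYYYYYYYY
After op 3 paint(5,8,R):
YYKKRRRRY
YYKKYYYYY
YYKKYYYYY
RYYYYYYYY
YYYYYYYYY
YYYYYYYYR
YYYYYYYYR
YYYYYYYYY
YYYYYYYYY

Answer: YYKKRRRRY
YYKKYYYYY
YYKKYYYYY
RYYYYYYYY
YYYYYYYYY
YYYYYYYYR
YYYYYYYYR
YYYYYYYYY
YYYYYYYYY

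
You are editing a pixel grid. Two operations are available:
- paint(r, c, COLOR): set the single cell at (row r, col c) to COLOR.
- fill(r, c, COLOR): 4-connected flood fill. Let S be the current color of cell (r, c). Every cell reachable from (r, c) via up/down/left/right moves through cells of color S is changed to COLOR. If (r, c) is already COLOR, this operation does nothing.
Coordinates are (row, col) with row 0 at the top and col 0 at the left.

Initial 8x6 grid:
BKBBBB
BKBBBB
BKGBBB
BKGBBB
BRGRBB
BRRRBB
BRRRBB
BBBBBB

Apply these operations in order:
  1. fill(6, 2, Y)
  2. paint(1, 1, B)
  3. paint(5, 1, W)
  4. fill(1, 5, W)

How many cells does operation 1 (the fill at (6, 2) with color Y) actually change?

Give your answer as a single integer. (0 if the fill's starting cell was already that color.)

Answer: 8

Derivation:
After op 1 fill(6,2,Y) [8 cells changed]:
BKBBBB
BKBBBB
BKGBBB
BKGBBB
BYGYBB
BYYYBB
BYYYBB
BBBBBB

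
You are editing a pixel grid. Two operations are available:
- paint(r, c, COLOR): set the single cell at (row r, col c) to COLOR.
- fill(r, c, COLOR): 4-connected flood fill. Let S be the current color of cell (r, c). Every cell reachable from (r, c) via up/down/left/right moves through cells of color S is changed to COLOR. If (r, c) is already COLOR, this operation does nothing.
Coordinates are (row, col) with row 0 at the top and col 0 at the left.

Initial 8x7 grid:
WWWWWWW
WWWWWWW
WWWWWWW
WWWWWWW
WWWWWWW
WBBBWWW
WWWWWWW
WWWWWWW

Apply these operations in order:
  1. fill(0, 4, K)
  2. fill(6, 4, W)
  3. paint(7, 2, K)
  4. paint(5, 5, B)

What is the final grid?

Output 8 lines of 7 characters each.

Answer: WWWWWWW
WWWWWWW
WWWWWWW
WWWWWWW
WWWWWWW
WBBBWBW
WWWWWWW
WWKWWWW

Derivation:
After op 1 fill(0,4,K) [53 cells changed]:
KKKKKKK
KKKKKKK
KKKKKKK
KKKKKKK
KKKKKKK
KBBBKKK
KKKKKKK
KKKKKKK
After op 2 fill(6,4,W) [53 cells changed]:
WWWWWWW
WWWWWWW
WWWWWWW
WWWWWWW
WWWWWWW
WBBBWWW
WWWWWWW
WWWWWWW
After op 3 paint(7,2,K):
WWWWWWW
WWWWWWW
WWWWWWW
WWWWWWW
WWWWWWW
WBBBWWW
WWWWWWW
WWKWWWW
After op 4 paint(5,5,B):
WWWWWWW
WWWWWWW
WWWWWWW
WWWWWWW
WWWWWWW
WBBBWBW
WWWWWWW
WWKWWWW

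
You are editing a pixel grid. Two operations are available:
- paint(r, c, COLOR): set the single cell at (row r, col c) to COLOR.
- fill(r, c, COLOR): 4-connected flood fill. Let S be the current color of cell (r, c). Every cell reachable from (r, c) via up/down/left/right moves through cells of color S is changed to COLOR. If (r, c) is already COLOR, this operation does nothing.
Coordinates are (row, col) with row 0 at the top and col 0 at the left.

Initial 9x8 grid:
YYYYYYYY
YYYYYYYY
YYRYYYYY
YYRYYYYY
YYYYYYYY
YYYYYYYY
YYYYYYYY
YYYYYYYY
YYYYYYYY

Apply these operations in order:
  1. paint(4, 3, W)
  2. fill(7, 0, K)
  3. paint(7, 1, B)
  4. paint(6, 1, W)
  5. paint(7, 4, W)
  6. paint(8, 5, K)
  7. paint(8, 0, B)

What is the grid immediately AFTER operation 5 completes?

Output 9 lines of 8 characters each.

After op 1 paint(4,3,W):
YYYYYYYY
YYYYYYYY
YYRYYYYY
YYRYYYYY
YYYWYYYY
YYYYYYYY
YYYYYYYY
YYYYYYYY
YYYYYYYY
After op 2 fill(7,0,K) [69 cells changed]:
KKKKKKKK
KKKKKKKK
KKRKKKKK
KKRKKKKK
KKKWKKKK
KKKKKKKK
KKKKKKKK
KKKKKKKK
KKKKKKKK
After op 3 paint(7,1,B):
KKKKKKKK
KKKKKKKK
KKRKKKKK
KKRKKKKK
KKKWKKKK
KKKKKKKK
KKKKKKKK
KBKKKKKK
KKKKKKKK
After op 4 paint(6,1,W):
KKKKKKKK
KKKKKKKK
KKRKKKKK
KKRKKKKK
KKKWKKKK
KKKKKKKK
KWKKKKKK
KBKKKKKK
KKKKKKKK
After op 5 paint(7,4,W):
KKKKKKKK
KKKKKKKK
KKRKKKKK
KKRKKKKK
KKKWKKKK
KKKKKKKK
KWKKKKKK
KBKKWKKK
KKKKKKKK

Answer: KKKKKKKK
KKKKKKKK
KKRKKKKK
KKRKKKKK
KKKWKKKK
KKKKKKKK
KWKKKKKK
KBKKWKKK
KKKKKKKK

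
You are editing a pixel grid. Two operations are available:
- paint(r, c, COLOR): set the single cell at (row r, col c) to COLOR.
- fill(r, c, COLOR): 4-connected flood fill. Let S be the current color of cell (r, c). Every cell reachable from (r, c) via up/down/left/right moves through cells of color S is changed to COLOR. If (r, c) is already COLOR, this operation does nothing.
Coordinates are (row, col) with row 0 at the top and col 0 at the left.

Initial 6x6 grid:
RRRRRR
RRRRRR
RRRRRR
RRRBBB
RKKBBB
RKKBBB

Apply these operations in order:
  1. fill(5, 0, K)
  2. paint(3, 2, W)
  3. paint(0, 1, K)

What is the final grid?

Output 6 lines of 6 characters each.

After op 1 fill(5,0,K) [23 cells changed]:
KKKKKK
KKKKKK
KKKKKK
KKKBBB
KKKBBB
KKKBBB
After op 2 paint(3,2,W):
KKKKKK
KKKKKK
KKKKKK
KKWBBB
KKKBBB
KKKBBB
After op 3 paint(0,1,K):
KKKKKK
KKKKKK
KKKKKK
KKWBBB
KKKBBB
KKKBBB

Answer: KKKKKK
KKKKKK
KKKKKK
KKWBBB
KKKBBB
KKKBBB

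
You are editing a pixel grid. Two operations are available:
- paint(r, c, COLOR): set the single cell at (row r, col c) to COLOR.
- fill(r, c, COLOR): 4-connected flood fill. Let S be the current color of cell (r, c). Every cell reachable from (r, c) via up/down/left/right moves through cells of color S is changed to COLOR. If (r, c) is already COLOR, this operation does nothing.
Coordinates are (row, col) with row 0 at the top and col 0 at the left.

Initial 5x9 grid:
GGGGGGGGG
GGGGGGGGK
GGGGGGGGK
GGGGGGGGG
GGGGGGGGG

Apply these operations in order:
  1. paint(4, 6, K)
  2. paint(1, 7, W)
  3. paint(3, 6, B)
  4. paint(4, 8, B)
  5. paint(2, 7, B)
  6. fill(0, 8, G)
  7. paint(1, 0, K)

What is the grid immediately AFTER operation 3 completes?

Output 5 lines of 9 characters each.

After op 1 paint(4,6,K):
GGGGGGGGG
GGGGGGGGK
GGGGGGGGK
GGGGGGGGG
GGGGGGKGG
After op 2 paint(1,7,W):
GGGGGGGGG
GGGGGGGWK
GGGGGGGGK
GGGGGGGGG
GGGGGGKGG
After op 3 paint(3,6,B):
GGGGGGGGG
GGGGGGGWK
GGGGGGGGK
GGGGGGBGG
GGGGGGKGG

Answer: GGGGGGGGG
GGGGGGGWK
GGGGGGGGK
GGGGGGBGG
GGGGGGKGG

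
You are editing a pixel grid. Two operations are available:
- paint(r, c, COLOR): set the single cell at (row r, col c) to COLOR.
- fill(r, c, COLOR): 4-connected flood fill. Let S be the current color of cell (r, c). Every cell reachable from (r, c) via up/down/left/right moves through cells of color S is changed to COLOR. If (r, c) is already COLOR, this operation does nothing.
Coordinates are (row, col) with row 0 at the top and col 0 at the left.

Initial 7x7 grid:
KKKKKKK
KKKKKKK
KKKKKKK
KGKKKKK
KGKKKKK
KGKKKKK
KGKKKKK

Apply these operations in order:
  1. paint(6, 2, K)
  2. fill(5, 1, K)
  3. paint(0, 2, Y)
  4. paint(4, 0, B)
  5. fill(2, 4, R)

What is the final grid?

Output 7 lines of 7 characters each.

Answer: RRYRRRR
RRRRRRR
RRRRRRR
RRRRRRR
BRRRRRR
RRRRRRR
RRRRRRR

Derivation:
After op 1 paint(6,2,K):
KKKKKKK
KKKKKKK
KKKKKKK
KGKKKKK
KGKKKKK
KGKKKKK
KGKKKKK
After op 2 fill(5,1,K) [4 cells changed]:
KKKKKKK
KKKKKKK
KKKKKKK
KKKKKKK
KKKKKKK
KKKKKKK
KKKKKKK
After op 3 paint(0,2,Y):
KKYKKKK
KKKKKKK
KKKKKKK
KKKKKKK
KKKKKKK
KKKKKKK
KKKKKKK
After op 4 paint(4,0,B):
KKYKKKK
KKKKKKK
KKKKKKK
KKKKKKK
BKKKKKK
KKKKKKK
KKKKKKK
After op 5 fill(2,4,R) [47 cells changed]:
RRYRRRR
RRRRRRR
RRRRRRR
RRRRRRR
BRRRRRR
RRRRRRR
RRRRRRR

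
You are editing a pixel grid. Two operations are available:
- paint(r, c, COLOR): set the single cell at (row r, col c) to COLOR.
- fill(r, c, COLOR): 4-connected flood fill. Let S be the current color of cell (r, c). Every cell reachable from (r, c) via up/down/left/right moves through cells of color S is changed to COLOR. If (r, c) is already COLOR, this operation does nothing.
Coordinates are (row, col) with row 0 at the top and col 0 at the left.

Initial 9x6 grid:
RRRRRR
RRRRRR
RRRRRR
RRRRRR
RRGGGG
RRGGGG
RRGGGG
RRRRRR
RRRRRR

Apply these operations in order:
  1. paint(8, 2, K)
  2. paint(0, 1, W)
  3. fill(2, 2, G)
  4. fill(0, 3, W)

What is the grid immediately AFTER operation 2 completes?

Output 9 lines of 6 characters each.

Answer: RWRRRR
RRRRRR
RRRRRR
RRRRRR
RRGGGG
RRGGGG
RRGGGG
RRRRRR
RRKRRR

Derivation:
After op 1 paint(8,2,K):
RRRRRR
RRRRRR
RRRRRR
RRRRRR
RRGGGG
RRGGGG
RRGGGG
RRRRRR
RRKRRR
After op 2 paint(0,1,W):
RWRRRR
RRRRRR
RRRRRR
RRRRRR
RRGGGG
RRGGGG
RRGGGG
RRRRRR
RRKRRR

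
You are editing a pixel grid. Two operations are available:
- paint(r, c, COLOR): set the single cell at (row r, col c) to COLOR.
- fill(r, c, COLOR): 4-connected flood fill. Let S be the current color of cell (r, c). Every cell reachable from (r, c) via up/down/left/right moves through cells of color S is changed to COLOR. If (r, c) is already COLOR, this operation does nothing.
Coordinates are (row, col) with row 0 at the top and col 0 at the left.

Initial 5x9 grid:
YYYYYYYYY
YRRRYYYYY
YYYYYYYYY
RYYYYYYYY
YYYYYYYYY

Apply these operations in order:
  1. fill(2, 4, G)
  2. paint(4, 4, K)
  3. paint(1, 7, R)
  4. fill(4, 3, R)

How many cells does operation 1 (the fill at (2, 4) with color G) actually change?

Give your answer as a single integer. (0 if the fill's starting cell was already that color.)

After op 1 fill(2,4,G) [41 cells changed]:
GGGGGGGGG
GRRRGGGGG
GGGGGGGGG
RGGGGGGGG
GGGGGGGGG

Answer: 41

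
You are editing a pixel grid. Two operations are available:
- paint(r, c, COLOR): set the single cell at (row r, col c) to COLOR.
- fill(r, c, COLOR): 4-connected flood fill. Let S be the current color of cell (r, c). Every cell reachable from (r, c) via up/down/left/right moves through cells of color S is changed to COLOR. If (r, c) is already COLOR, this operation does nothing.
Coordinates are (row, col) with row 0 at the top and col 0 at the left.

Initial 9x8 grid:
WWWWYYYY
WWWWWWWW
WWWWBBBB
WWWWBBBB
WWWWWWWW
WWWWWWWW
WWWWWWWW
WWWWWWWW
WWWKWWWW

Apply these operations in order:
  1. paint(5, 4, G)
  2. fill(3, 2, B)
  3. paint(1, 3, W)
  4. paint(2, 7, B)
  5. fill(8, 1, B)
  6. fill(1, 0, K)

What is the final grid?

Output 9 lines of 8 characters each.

Answer: KKKKYYYY
KKKWKKKK
KKKKKKKK
KKKKKKKK
KKKKKKKK
KKKKGKKK
KKKKKKKK
KKKKKKKK
KKKKKKKK

Derivation:
After op 1 paint(5,4,G):
WWWWYYYY
WWWWWWWW
WWWWBBBB
WWWWBBBB
WWWWWWWW
WWWWGWWW
WWWWWWWW
WWWWWWWW
WWWKWWWW
After op 2 fill(3,2,B) [58 cells changed]:
BBBBYYYY
BBBBBBBB
BBBBBBBB
BBBBBBBB
BBBBBBBB
BBBBGBBB
BBBBBBBB
BBBBBBBB
BBBKBBBB
After op 3 paint(1,3,W):
BBBBYYYY
BBBWBBBB
BBBBBBBB
BBBBBBBB
BBBBBBBB
BBBBGBBB
BBBBBBBB
BBBBBBBB
BBBKBBBB
After op 4 paint(2,7,B):
BBBBYYYY
BBBWBBBB
BBBBBBBB
BBBBBBBB
BBBBBBBB
BBBBGBBB
BBBBBBBB
BBBBBBBB
BBBKBBBB
After op 5 fill(8,1,B) [0 cells changed]:
BBBBYYYY
BBBWBBBB
BBBBBBBB
BBBBBBBB
BBBBBBBB
BBBBGBBB
BBBBBBBB
BBBBBBBB
BBBKBBBB
After op 6 fill(1,0,K) [65 cells changed]:
KKKKYYYY
KKKWKKKK
KKKKKKKK
KKKKKKKK
KKKKKKKK
KKKKGKKK
KKKKKKKK
KKKKKKKK
KKKKKKKK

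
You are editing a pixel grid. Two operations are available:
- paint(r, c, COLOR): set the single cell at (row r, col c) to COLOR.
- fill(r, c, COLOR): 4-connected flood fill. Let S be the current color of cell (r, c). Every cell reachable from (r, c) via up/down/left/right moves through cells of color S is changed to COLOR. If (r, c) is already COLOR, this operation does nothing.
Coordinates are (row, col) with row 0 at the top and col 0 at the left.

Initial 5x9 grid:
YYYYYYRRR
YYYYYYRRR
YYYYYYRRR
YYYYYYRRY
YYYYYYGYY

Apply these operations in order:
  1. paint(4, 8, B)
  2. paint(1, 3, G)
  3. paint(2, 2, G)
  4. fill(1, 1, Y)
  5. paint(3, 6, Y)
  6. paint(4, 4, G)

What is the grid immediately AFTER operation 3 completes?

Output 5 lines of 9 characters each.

Answer: YYYYYYRRR
YYYGYYRRR
YYGYYYRRR
YYYYYYRRY
YYYYYYGYB

Derivation:
After op 1 paint(4,8,B):
YYYYYYRRR
YYYYYYRRR
YYYYYYRRR
YYYYYYRRY
YYYYYYGYB
After op 2 paint(1,3,G):
YYYYYYRRR
YYYGYYRRR
YYYYYYRRR
YYYYYYRRY
YYYYYYGYB
After op 3 paint(2,2,G):
YYYYYYRRR
YYYGYYRRR
YYGYYYRRR
YYYYYYRRY
YYYYYYGYB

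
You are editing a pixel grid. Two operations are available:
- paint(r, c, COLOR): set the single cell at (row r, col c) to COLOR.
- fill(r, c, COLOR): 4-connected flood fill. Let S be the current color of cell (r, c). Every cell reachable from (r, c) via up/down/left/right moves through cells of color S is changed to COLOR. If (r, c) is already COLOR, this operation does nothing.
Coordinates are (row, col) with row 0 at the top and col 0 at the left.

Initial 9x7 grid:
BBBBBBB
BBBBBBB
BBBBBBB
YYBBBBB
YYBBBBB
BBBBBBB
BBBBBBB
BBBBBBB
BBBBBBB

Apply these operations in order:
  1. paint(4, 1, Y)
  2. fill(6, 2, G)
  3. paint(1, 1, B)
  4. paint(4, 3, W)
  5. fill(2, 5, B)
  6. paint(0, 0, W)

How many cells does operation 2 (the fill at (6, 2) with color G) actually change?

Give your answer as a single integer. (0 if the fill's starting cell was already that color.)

After op 1 paint(4,1,Y):
BBBBBBB
BBBBBBB
BBBBBBB
YYBBBBB
YYBBBBB
BBBBBBB
BBBBBBB
BBBBBBB
BBBBBBB
After op 2 fill(6,2,G) [59 cells changed]:
GGGGGGG
GGGGGGG
GGGGGGG
YYGGGGG
YYGGGGG
GGGGGGG
GGGGGGG
GGGGGGG
GGGGGGG

Answer: 59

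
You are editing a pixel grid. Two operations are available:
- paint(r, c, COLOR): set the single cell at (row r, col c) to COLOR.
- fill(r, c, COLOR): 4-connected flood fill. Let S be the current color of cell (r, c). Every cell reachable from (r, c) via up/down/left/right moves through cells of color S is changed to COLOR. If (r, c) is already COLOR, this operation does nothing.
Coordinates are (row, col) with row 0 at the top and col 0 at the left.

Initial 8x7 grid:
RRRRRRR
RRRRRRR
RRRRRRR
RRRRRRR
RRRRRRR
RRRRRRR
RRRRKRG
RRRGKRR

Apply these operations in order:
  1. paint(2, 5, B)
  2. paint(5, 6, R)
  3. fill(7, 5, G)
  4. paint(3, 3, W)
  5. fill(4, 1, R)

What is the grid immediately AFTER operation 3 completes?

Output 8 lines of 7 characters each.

After op 1 paint(2,5,B):
RRRRRRR
RRRRRRR
RRRRRBR
RRRRRRR
RRRRRRR
RRRRRRR
RRRRKRG
RRRGKRR
After op 2 paint(5,6,R):
RRRRRRR
RRRRRRR
RRRRRBR
RRRRRRR
RRRRRRR
RRRRRRR
RRRRKRG
RRRGKRR
After op 3 fill(7,5,G) [51 cells changed]:
GGGGGGG
GGGGGGG
GGGGGBG
GGGGGGG
GGGGGGG
GGGGGGG
GGGGKGG
GGGGKGG

Answer: GGGGGGG
GGGGGGG
GGGGGBG
GGGGGGG
GGGGGGG
GGGGGGG
GGGGKGG
GGGGKGG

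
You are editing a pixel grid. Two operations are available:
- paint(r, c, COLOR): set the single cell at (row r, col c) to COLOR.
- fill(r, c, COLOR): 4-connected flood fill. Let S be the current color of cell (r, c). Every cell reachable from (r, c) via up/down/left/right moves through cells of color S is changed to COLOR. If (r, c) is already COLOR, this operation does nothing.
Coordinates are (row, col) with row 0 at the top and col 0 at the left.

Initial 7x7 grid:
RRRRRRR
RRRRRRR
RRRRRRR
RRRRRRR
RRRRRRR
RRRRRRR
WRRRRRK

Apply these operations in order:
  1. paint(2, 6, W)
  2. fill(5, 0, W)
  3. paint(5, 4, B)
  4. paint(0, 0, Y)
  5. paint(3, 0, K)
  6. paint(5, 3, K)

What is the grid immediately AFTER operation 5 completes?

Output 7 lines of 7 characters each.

Answer: YWWWWWW
WWWWWWW
WWWWWWW
KWWWWWW
WWWWWWW
WWWWBWW
WWWWWWK

Derivation:
After op 1 paint(2,6,W):
RRRRRRR
RRRRRRR
RRRRRRW
RRRRRRR
RRRRRRR
RRRRRRR
WRRRRRK
After op 2 fill(5,0,W) [46 cells changed]:
WWWWWWW
WWWWWWW
WWWWWWW
WWWWWWW
WWWWWWW
WWWWWWW
WWWWWWK
After op 3 paint(5,4,B):
WWWWWWW
WWWWWWW
WWWWWWW
WWWWWWW
WWWWWWW
WWWWBWW
WWWWWWK
After op 4 paint(0,0,Y):
YWWWWWW
WWWWWWW
WWWWWWW
WWWWWWW
WWWWWWW
WWWWBWW
WWWWWWK
After op 5 paint(3,0,K):
YWWWWWW
WWWWWWW
WWWWWWW
KWWWWWW
WWWWWWW
WWWWBWW
WWWWWWK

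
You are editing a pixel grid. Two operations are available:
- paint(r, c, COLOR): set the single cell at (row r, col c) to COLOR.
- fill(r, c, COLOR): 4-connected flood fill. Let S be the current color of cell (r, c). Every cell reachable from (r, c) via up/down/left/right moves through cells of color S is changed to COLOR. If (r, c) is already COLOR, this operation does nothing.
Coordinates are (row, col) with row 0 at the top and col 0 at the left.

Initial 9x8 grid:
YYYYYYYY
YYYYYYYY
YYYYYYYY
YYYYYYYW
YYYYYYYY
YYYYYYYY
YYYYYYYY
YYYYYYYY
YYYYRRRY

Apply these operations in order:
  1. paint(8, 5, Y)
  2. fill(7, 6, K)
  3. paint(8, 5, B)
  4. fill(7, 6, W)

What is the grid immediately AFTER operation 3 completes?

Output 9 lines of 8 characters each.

After op 1 paint(8,5,Y):
YYYYYYYY
YYYYYYYY
YYYYYYYY
YYYYYYYW
YYYYYYYY
YYYYYYYY
YYYYYYYY
YYYYYYYY
YYYYRYRY
After op 2 fill(7,6,K) [69 cells changed]:
KKKKKKKK
KKKKKKKK
KKKKKKKK
KKKKKKKW
KKKKKKKK
KKKKKKKK
KKKKKKKK
KKKKKKKK
KKKKRKRK
After op 3 paint(8,5,B):
KKKKKKKK
KKKKKKKK
KKKKKKKK
KKKKKKKW
KKKKKKKK
KKKKKKKK
KKKKKKKK
KKKKKKKK
KKKKRBRK

Answer: KKKKKKKK
KKKKKKKK
KKKKKKKK
KKKKKKKW
KKKKKKKK
KKKKKKKK
KKKKKKKK
KKKKKKKK
KKKKRBRK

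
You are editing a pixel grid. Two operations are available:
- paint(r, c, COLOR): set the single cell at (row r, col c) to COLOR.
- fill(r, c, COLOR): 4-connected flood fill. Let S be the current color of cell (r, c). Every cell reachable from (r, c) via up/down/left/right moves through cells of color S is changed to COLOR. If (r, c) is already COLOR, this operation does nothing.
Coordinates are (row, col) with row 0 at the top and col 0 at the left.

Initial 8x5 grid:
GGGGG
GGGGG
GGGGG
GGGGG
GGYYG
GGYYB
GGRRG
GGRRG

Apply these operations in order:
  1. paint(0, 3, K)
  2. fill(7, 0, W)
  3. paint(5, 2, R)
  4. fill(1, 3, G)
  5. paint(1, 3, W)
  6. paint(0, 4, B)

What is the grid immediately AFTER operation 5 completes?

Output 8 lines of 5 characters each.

After op 1 paint(0,3,K):
GGGKG
GGGGG
GGGGG
GGGGG
GGYYG
GGYYB
GGRRG
GGRRG
After op 2 fill(7,0,W) [28 cells changed]:
WWWKW
WWWWW
WWWWW
WWWWW
WWYYW
WWYYB
WWRRG
WWRRG
After op 3 paint(5,2,R):
WWWKW
WWWWW
WWWWW
WWWWW
WWYYW
WWRYB
WWRRG
WWRRG
After op 4 fill(1,3,G) [28 cells changed]:
GGGKG
GGGGG
GGGGG
GGGGG
GGYYG
GGRYB
GGRRG
GGRRG
After op 5 paint(1,3,W):
GGGKG
GGGWG
GGGGG
GGGGG
GGYYG
GGRYB
GGRRG
GGRRG

Answer: GGGKG
GGGWG
GGGGG
GGGGG
GGYYG
GGRYB
GGRRG
GGRRG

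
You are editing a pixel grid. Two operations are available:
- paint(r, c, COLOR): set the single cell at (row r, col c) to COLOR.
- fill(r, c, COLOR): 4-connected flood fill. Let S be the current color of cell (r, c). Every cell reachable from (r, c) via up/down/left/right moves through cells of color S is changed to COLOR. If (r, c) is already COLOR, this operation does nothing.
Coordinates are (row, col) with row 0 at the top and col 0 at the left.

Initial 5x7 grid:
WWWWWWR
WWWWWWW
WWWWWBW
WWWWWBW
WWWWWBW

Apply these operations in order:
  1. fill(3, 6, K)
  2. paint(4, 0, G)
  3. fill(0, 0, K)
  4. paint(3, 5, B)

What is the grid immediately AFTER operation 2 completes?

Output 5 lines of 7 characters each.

Answer: KKKKKKR
KKKKKKK
KKKKKBK
KKKKKBK
GKKKKBK

Derivation:
After op 1 fill(3,6,K) [31 cells changed]:
KKKKKKR
KKKKKKK
KKKKKBK
KKKKKBK
KKKKKBK
After op 2 paint(4,0,G):
KKKKKKR
KKKKKKK
KKKKKBK
KKKKKBK
GKKKKBK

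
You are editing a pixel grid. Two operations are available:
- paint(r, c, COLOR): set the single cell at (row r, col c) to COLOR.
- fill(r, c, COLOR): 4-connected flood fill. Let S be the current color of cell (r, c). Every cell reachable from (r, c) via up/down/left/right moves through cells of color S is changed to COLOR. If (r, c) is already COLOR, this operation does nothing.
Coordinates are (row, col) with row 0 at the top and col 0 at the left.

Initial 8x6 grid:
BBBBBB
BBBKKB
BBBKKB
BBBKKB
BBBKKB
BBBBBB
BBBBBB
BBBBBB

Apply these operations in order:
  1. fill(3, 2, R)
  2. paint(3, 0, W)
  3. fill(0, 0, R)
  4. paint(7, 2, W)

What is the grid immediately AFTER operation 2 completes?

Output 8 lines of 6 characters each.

Answer: RRRRRR
RRRKKR
RRRKKR
WRRKKR
RRRKKR
RRRRRR
RRRRRR
RRRRRR

Derivation:
After op 1 fill(3,2,R) [40 cells changed]:
RRRRRR
RRRKKR
RRRKKR
RRRKKR
RRRKKR
RRRRRR
RRRRRR
RRRRRR
After op 2 paint(3,0,W):
RRRRRR
RRRKKR
RRRKKR
WRRKKR
RRRKKR
RRRRRR
RRRRRR
RRRRRR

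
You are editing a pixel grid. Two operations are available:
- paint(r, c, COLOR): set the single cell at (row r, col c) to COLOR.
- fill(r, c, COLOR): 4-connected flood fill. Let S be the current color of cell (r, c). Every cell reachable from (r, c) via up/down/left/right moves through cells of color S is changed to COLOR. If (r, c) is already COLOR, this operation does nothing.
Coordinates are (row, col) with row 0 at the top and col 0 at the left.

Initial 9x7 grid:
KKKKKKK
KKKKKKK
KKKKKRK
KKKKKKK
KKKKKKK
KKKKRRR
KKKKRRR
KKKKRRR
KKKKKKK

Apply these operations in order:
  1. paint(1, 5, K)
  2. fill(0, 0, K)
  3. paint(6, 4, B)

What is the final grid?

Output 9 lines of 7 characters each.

After op 1 paint(1,5,K):
KKKKKKK
KKKKKKK
KKKKKRK
KKKKKKK
KKKKKKK
KKKKRRR
KKKKRRR
KKKKRRR
KKKKKKK
After op 2 fill(0,0,K) [0 cells changed]:
KKKKKKK
KKKKKKK
KKKKKRK
KKKKKKK
KKKKKKK
KKKKRRR
KKKKRRR
KKKKRRR
KKKKKKK
After op 3 paint(6,4,B):
KKKKKKK
KKKKKKK
KKKKKRK
KKKKKKK
KKKKKKK
KKKKRRR
KKKKBRR
KKKKRRR
KKKKKKK

Answer: KKKKKKK
KKKKKKK
KKKKKRK
KKKKKKK
KKKKKKK
KKKKRRR
KKKKBRR
KKKKRRR
KKKKKKK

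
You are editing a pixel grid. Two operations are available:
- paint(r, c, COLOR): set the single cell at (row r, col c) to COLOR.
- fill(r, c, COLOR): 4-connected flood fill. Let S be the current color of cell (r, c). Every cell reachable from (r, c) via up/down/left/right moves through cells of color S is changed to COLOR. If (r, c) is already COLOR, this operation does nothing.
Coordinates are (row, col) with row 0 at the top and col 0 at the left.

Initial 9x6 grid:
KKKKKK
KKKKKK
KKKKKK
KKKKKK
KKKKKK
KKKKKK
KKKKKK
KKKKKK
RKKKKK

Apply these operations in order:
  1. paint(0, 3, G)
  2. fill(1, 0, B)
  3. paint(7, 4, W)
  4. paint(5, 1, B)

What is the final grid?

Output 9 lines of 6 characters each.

After op 1 paint(0,3,G):
KKKGKK
KKKKKK
KKKKKK
KKKKKK
KKKKKK
KKKKKK
KKKKKK
KKKKKK
RKKKKK
After op 2 fill(1,0,B) [52 cells changed]:
BBBGBB
BBBBBB
BBBBBB
BBBBBB
BBBBBB
BBBBBB
BBBBBB
BBBBBB
RBBBBB
After op 3 paint(7,4,W):
BBBGBB
BBBBBB
BBBBBB
BBBBBB
BBBBBB
BBBBBB
BBBBBB
BBBBWB
RBBBBB
After op 4 paint(5,1,B):
BBBGBB
BBBBBB
BBBBBB
BBBBBB
BBBBBB
BBBBBB
BBBBBB
BBBBWB
RBBBBB

Answer: BBBGBB
BBBBBB
BBBBBB
BBBBBB
BBBBBB
BBBBBB
BBBBBB
BBBBWB
RBBBBB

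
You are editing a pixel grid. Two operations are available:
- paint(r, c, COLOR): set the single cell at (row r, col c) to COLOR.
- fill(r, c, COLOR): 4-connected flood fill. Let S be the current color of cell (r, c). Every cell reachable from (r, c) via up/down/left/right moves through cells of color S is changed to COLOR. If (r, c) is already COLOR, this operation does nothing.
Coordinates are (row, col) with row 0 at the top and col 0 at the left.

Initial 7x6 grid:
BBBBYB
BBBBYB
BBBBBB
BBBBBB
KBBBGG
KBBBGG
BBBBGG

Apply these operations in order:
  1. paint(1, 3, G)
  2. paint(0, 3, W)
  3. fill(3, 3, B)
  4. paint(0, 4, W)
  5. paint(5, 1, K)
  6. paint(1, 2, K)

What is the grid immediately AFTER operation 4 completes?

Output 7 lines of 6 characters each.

After op 1 paint(1,3,G):
BBBBYB
BBBGYB
BBBBBB
BBBBBB
KBBBGG
KBBBGG
BBBBGG
After op 2 paint(0,3,W):
BBBWYB
BBBGYB
BBBBBB
BBBBBB
KBBBGG
KBBBGG
BBBBGG
After op 3 fill(3,3,B) [0 cells changed]:
BBBWYB
BBBGYB
BBBBBB
BBBBBB
KBBBGG
KBBBGG
BBBBGG
After op 4 paint(0,4,W):
BBBWWB
BBBGYB
BBBBBB
BBBBBB
KBBBGG
KBBBGG
BBBBGG

Answer: BBBWWB
BBBGYB
BBBBBB
BBBBBB
KBBBGG
KBBBGG
BBBBGG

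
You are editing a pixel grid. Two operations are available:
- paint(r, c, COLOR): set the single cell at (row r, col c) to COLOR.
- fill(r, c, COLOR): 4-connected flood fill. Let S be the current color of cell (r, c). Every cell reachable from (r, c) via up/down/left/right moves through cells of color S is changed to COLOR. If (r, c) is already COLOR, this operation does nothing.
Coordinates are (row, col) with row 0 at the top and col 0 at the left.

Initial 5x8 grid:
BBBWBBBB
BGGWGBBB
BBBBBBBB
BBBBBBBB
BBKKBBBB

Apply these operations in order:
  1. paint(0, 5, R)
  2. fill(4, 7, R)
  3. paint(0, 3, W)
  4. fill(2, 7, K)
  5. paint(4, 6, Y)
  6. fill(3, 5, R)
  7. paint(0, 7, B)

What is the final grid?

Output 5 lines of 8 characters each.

After op 1 paint(0,5,R):
BBBWBRBB
BGGWGBBB
BBBBBBBB
BBBBBBBB
BBKKBBBB
After op 2 fill(4,7,R) [31 cells changed]:
RRRWBRRR
RGGWGRRR
RRRRRRRR
RRRRRRRR
RRKKRRRR
After op 3 paint(0,3,W):
RRRWBRRR
RGGWGRRR
RRRRRRRR
RRRRRRRR
RRKKRRRR
After op 4 fill(2,7,K) [32 cells changed]:
KKKWBKKK
KGGWGKKK
KKKKKKKK
KKKKKKKK
KKKKKKKK
After op 5 paint(4,6,Y):
KKKWBKKK
KGGWGKKK
KKKKKKKK
KKKKKKKK
KKKKKKYK
After op 6 fill(3,5,R) [33 cells changed]:
RRRWBRRR
RGGWGRRR
RRRRRRRR
RRRRRRRR
RRRRRRYR
After op 7 paint(0,7,B):
RRRWBRRB
RGGWGRRR
RRRRRRRR
RRRRRRRR
RRRRRRYR

Answer: RRRWBRRB
RGGWGRRR
RRRRRRRR
RRRRRRRR
RRRRRRYR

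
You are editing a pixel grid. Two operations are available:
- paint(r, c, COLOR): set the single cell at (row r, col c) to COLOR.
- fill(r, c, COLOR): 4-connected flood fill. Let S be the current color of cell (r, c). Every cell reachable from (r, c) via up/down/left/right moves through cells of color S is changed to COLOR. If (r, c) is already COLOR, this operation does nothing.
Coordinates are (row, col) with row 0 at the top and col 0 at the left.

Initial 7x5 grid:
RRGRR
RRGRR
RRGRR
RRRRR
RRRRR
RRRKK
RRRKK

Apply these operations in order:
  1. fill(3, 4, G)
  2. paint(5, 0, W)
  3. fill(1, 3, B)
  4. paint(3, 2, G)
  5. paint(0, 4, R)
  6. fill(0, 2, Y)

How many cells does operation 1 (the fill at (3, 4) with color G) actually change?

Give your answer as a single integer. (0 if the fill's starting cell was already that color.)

Answer: 28

Derivation:
After op 1 fill(3,4,G) [28 cells changed]:
GGGGG
GGGGG
GGGGG
GGGGG
GGGGG
GGGKK
GGGKK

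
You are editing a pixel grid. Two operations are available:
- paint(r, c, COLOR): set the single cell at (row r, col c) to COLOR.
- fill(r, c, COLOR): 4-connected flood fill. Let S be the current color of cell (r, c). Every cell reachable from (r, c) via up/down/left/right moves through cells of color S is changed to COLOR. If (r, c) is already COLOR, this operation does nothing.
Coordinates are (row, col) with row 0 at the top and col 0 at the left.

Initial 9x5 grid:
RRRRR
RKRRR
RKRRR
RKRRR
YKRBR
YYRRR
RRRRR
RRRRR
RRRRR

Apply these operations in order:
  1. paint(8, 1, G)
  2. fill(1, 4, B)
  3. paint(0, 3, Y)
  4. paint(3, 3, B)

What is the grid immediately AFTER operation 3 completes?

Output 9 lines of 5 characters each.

Answer: BBBYB
BKBBB
BKBBB
BKBBB
YKBBB
YYBBB
BBBBB
BBBBB
BGBBB

Derivation:
After op 1 paint(8,1,G):
RRRRR
RKRRR
RKRRR
RKRRR
YKRBR
YYRRR
RRRRR
RRRRR
RGRRR
After op 2 fill(1,4,B) [36 cells changed]:
BBBBB
BKBBB
BKBBB
BKBBB
YKBBB
YYBBB
BBBBB
BBBBB
BGBBB
After op 3 paint(0,3,Y):
BBBYB
BKBBB
BKBBB
BKBBB
YKBBB
YYBBB
BBBBB
BBBBB
BGBBB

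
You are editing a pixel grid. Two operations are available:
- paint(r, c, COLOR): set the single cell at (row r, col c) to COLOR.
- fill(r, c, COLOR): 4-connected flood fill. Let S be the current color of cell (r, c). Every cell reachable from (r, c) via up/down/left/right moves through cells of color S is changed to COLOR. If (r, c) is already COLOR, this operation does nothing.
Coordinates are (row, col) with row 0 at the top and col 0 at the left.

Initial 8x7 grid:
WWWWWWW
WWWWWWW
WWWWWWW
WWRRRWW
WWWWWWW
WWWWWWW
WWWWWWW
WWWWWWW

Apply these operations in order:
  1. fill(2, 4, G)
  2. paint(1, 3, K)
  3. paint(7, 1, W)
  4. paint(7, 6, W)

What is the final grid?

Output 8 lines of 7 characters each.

Answer: GGGGGGG
GGGKGGG
GGGGGGG
GGRRRGG
GGGGGGG
GGGGGGG
GGGGGGG
GWGGGGW

Derivation:
After op 1 fill(2,4,G) [53 cells changed]:
GGGGGGG
GGGGGGG
GGGGGGG
GGRRRGG
GGGGGGG
GGGGGGG
GGGGGGG
GGGGGGG
After op 2 paint(1,3,K):
GGGGGGG
GGGKGGG
GGGGGGG
GGRRRGG
GGGGGGG
GGGGGGG
GGGGGGG
GGGGGGG
After op 3 paint(7,1,W):
GGGGGGG
GGGKGGG
GGGGGGG
GGRRRGG
GGGGGGG
GGGGGGG
GGGGGGG
GWGGGGG
After op 4 paint(7,6,W):
GGGGGGG
GGGKGGG
GGGGGGG
GGRRRGG
GGGGGGG
GGGGGGG
GGGGGGG
GWGGGGW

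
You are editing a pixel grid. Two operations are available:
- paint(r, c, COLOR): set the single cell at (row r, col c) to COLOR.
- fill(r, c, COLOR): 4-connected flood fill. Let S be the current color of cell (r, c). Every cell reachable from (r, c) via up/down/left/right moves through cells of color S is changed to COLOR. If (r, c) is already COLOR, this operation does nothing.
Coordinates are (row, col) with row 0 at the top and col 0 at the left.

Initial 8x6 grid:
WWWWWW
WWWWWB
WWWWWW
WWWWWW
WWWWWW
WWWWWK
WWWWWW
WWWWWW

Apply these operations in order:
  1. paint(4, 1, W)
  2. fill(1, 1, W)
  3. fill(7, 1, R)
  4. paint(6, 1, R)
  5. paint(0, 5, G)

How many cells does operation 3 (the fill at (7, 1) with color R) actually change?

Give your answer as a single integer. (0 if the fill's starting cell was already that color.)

After op 1 paint(4,1,W):
WWWWWW
WWWWWB
WWWWWW
WWWWWW
WWWWWW
WWWWWK
WWWWWW
WWWWWW
After op 2 fill(1,1,W) [0 cells changed]:
WWWWWW
WWWWWB
WWWWWW
WWWWWW
WWWWWW
WWWWWK
WWWWWW
WWWWWW
After op 3 fill(7,1,R) [46 cells changed]:
RRRRRR
RRRRRB
RRRRRR
RRRRRR
RRRRRR
RRRRRK
RRRRRR
RRRRRR

Answer: 46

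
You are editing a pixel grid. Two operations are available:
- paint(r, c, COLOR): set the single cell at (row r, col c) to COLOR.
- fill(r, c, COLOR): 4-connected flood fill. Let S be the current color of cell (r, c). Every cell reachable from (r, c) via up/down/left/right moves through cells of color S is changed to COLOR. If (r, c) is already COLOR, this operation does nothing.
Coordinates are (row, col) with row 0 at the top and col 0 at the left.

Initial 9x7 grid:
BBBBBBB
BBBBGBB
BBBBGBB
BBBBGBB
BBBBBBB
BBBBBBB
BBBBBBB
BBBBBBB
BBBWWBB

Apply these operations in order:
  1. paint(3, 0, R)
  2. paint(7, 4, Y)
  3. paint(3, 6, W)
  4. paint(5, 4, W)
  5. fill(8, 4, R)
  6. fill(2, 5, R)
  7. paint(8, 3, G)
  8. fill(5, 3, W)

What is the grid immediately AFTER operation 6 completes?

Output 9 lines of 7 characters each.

Answer: RRRRRRR
RRRRGRR
RRRRGRR
RRRRGRW
RRRRRRR
RRRRWRR
RRRRRRR
RRRRYRR
RRRRRRR

Derivation:
After op 1 paint(3,0,R):
BBBBBBB
BBBBGBB
BBBBGBB
RBBBGBB
BBBBBBB
BBBBBBB
BBBBBBB
BBBBBBB
BBBWWBB
After op 2 paint(7,4,Y):
BBBBBBB
BBBBGBB
BBBBGBB
RBBBGBB
BBBBBBB
BBBBBBB
BBBBBBB
BBBBYBB
BBBWWBB
After op 3 paint(3,6,W):
BBBBBBB
BBBBGBB
BBBBGBB
RBBBGBW
BBBBBBB
BBBBBBB
BBBBBBB
BBBBYBB
BBBWWBB
After op 4 paint(5,4,W):
BBBBBBB
BBBBGBB
BBBBGBB
RBBBGBW
BBBBBBB
BBBBWBB
BBBBBBB
BBBBYBB
BBBWWBB
After op 5 fill(8,4,R) [2 cells changed]:
BBBBBBB
BBBBGBB
BBBBGBB
RBBBGBW
BBBBBBB
BBBBWBB
BBBBBBB
BBBBYBB
BBBRRBB
After op 6 fill(2,5,R) [54 cells changed]:
RRRRRRR
RRRRGRR
RRRRGRR
RRRRGRW
RRRRRRR
RRRRWRR
RRRRRRR
RRRRYRR
RRRRRRR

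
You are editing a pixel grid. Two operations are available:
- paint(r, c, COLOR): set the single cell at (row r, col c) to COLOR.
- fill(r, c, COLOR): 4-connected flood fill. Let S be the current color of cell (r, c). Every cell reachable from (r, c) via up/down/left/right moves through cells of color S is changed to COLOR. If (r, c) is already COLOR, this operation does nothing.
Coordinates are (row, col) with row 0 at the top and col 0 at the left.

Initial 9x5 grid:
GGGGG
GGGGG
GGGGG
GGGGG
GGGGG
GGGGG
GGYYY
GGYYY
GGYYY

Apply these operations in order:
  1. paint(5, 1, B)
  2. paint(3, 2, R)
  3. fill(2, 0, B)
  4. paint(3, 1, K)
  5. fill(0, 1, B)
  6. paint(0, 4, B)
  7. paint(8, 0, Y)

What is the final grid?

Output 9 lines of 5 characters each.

After op 1 paint(5,1,B):
GGGGG
GGGGG
GGGGG
GGGGG
GGGGG
GBGGG
GGYYY
GGYYY
GGYYY
After op 2 paint(3,2,R):
GGGGG
GGGGG
GGGGG
GGRGG
GGGGG
GBGGG
GGYYY
GGYYY
GGYYY
After op 3 fill(2,0,B) [34 cells changed]:
BBBBB
BBBBB
BBBBB
BBRBB
BBBBB
BBBBB
BBYYY
BBYYY
BBYYY
After op 4 paint(3,1,K):
BBBBB
BBBBB
BBBBB
BKRBB
BBBBB
BBBBB
BBYYY
BBYYY
BBYYY
After op 5 fill(0,1,B) [0 cells changed]:
BBBBB
BBBBB
BBBBB
BKRBB
BBBBB
BBBBB
BBYYY
BBYYY
BBYYY
After op 6 paint(0,4,B):
BBBBB
BBBBB
BBBBB
BKRBB
BBBBB
BBBBB
BBYYY
BBYYY
BBYYY
After op 7 paint(8,0,Y):
BBBBB
BBBBB
BBBBB
BKRBB
BBBBB
BBBBB
BBYYY
BBYYY
YBYYY

Answer: BBBBB
BBBBB
BBBBB
BKRBB
BBBBB
BBBBB
BBYYY
BBYYY
YBYYY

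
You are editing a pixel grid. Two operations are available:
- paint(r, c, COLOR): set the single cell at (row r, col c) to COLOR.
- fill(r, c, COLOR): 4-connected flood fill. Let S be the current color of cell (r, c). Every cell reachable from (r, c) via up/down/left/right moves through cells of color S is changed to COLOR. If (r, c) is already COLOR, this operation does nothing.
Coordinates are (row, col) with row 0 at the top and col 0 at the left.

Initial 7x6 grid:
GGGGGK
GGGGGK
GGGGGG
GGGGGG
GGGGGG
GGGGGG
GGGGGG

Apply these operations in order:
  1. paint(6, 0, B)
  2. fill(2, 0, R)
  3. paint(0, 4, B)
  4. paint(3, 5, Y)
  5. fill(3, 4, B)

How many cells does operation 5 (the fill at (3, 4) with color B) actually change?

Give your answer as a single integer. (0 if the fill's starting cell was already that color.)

After op 1 paint(6,0,B):
GGGGGK
GGGGGK
GGGGGG
GGGGGG
GGGGGG
GGGGGG
BGGGGG
After op 2 fill(2,0,R) [39 cells changed]:
RRRRRK
RRRRRK
RRRRRR
RRRRRR
RRRRRR
RRRRRR
BRRRRR
After op 3 paint(0,4,B):
RRRRBK
RRRRRK
RRRRRR
RRRRRR
RRRRRR
RRRRRR
BRRRRR
After op 4 paint(3,5,Y):
RRRRBK
RRRRRK
RRRRRR
RRRRRY
RRRRRR
RRRRRR
BRRRRR
After op 5 fill(3,4,B) [37 cells changed]:
BBBBBK
BBBBBK
BBBBBB
BBBBBY
BBBBBB
BBBBBB
BBBBBB

Answer: 37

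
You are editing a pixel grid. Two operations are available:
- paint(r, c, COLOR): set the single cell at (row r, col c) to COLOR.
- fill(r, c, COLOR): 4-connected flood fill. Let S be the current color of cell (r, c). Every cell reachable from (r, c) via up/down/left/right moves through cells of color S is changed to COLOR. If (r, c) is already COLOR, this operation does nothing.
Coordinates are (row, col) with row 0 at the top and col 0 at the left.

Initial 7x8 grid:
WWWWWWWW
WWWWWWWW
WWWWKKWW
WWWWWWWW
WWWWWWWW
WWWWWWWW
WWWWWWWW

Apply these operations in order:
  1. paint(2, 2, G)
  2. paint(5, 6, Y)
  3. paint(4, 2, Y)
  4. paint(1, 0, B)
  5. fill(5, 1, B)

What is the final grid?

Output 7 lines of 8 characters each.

Answer: BBBBBBBB
BBBBBBBB
BBGBKKBB
BBBBBBBB
BBYBBBBB
BBBBBBYB
BBBBBBBB

Derivation:
After op 1 paint(2,2,G):
WWWWWWWW
WWWWWWWW
WWGWKKWW
WWWWWWWW
WWWWWWWW
WWWWWWWW
WWWWWWWW
After op 2 paint(5,6,Y):
WWWWWWWW
WWWWWWWW
WWGWKKWW
WWWWWWWW
WWWWWWWW
WWWWWWYW
WWWWWWWW
After op 3 paint(4,2,Y):
WWWWWWWW
WWWWWWWW
WWGWKKWW
WWWWWWWW
WWYWWWWW
WWWWWWYW
WWWWWWWW
After op 4 paint(1,0,B):
WWWWWWWW
BWWWWWWW
WWGWKKWW
WWWWWWWW
WWYWWWWW
WWWWWWYW
WWWWWWWW
After op 5 fill(5,1,B) [50 cells changed]:
BBBBBBBB
BBBBBBBB
BBGBKKBB
BBBBBBBB
BBYBBBBB
BBBBBBYB
BBBBBBBB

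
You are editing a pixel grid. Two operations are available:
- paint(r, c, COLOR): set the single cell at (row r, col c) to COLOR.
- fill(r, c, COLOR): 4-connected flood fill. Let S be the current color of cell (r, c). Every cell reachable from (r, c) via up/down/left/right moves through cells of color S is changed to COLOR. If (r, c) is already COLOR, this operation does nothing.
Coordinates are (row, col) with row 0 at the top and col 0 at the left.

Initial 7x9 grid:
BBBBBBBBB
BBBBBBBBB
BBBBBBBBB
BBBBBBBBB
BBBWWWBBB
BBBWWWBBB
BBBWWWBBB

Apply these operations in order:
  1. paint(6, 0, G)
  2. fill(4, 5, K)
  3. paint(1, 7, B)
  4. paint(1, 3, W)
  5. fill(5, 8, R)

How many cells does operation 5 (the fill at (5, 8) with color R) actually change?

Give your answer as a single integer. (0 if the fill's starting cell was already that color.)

After op 1 paint(6,0,G):
BBBBBBBBB
BBBBBBBBB
BBBBBBBBB
BBBBBBBBB
BBBWWWBBB
BBBWWWBBB
GBBWWWBBB
After op 2 fill(4,5,K) [9 cells changed]:
BBBBBBBBB
BBBBBBBBB
BBBBBBBBB
BBBBBBBBB
BBBKKKBBB
BBBKKKBBB
GBBKKKBBB
After op 3 paint(1,7,B):
BBBBBBBBB
BBBBBBBBB
BBBBBBBBB
BBBBBBBBB
BBBKKKBBB
BBBKKKBBB
GBBKKKBBB
After op 4 paint(1,3,W):
BBBBBBBBB
BBBWBBBBB
BBBBBBBBB
BBBBBBBBB
BBBKKKBBB
BBBKKKBBB
GBBKKKBBB
After op 5 fill(5,8,R) [52 cells changed]:
RRRRRRRRR
RRRWRRRRR
RRRRRRRRR
RRRRRRRRR
RRRKKKRRR
RRRKKKRRR
GRRKKKRRR

Answer: 52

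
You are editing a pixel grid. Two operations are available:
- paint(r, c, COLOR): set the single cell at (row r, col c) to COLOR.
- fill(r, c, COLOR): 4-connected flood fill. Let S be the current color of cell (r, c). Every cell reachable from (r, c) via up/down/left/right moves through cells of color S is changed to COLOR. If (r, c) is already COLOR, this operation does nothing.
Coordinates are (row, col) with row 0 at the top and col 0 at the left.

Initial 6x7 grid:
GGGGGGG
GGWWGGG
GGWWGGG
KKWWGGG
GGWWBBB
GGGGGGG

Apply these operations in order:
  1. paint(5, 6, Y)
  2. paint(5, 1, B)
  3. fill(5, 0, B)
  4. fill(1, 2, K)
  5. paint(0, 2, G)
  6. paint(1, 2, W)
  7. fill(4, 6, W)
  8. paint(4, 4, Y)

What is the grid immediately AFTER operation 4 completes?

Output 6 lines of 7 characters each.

After op 1 paint(5,6,Y):
GGGGGGG
GGWWGGG
GGWWGGG
KKWWGGG
GGWWBBB
GGGGGGY
After op 2 paint(5,1,B):
GGGGGGG
GGWWGGG
GGWWGGG
KKWWGGG
GGWWBBB
GBGGGGY
After op 3 fill(5,0,B) [3 cells changed]:
GGGGGGG
GGWWGGG
GGWWGGG
KKWWGGG
BBWWBBB
BBGGGGY
After op 4 fill(1,2,K) [8 cells changed]:
GGGGGGG
GGKKGGG
GGKKGGG
KKKKGGG
BBKKBBB
BBGGGGY

Answer: GGGGGGG
GGKKGGG
GGKKGGG
KKKKGGG
BBKKBBB
BBGGGGY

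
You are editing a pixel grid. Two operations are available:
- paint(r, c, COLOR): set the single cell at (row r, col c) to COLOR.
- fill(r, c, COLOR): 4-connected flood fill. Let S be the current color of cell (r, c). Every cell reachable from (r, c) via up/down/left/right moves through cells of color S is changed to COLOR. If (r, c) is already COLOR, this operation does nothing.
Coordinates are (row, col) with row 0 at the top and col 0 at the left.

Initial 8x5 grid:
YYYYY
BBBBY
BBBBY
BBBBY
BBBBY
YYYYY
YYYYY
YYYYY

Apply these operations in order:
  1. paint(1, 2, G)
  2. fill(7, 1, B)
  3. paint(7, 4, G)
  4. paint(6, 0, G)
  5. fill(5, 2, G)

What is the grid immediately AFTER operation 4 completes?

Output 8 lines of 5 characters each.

Answer: BBBBB
BBGBB
BBBBB
BBBBB
BBBBB
BBBBB
GBBBB
BBBBG

Derivation:
After op 1 paint(1,2,G):
YYYYY
BBGBY
BBBBY
BBBBY
BBBBY
YYYYY
YYYYY
YYYYY
After op 2 fill(7,1,B) [24 cells changed]:
BBBBB
BBGBB
BBBBB
BBBBB
BBBBB
BBBBB
BBBBB
BBBBB
After op 3 paint(7,4,G):
BBBBB
BBGBB
BBBBB
BBBBB
BBBBB
BBBBB
BBBBB
BBBBG
After op 4 paint(6,0,G):
BBBBB
BBGBB
BBBBB
BBBBB
BBBBB
BBBBB
GBBBB
BBBBG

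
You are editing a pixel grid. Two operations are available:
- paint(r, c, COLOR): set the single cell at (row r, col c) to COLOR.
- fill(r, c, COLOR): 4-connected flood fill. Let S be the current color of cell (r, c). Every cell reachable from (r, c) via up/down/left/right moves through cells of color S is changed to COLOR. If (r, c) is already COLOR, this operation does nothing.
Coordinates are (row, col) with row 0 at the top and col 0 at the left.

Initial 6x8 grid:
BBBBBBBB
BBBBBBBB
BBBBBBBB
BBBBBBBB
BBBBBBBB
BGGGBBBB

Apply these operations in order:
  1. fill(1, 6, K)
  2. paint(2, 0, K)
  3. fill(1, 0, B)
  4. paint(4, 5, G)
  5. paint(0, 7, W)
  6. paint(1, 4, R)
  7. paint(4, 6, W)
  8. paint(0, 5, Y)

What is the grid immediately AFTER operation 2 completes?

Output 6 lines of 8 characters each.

Answer: KKKKKKKK
KKKKKKKK
KKKKKKKK
KKKKKKKK
KKKKKKKK
KGGGKKKK

Derivation:
After op 1 fill(1,6,K) [45 cells changed]:
KKKKKKKK
KKKKKKKK
KKKKKKKK
KKKKKKKK
KKKKKKKK
KGGGKKKK
After op 2 paint(2,0,K):
KKKKKKKK
KKKKKKKK
KKKKKKKK
KKKKKKKK
KKKKKKKK
KGGGKKKK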